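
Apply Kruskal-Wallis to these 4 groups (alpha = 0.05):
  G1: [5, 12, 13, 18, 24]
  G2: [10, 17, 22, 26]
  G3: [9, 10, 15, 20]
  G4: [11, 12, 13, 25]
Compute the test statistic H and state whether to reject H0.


Step 1: Combine all N = 17 observations and assign midranks.
sorted (value, group, rank): (5,G1,1), (9,G3,2), (10,G2,3.5), (10,G3,3.5), (11,G4,5), (12,G1,6.5), (12,G4,6.5), (13,G1,8.5), (13,G4,8.5), (15,G3,10), (17,G2,11), (18,G1,12), (20,G3,13), (22,G2,14), (24,G1,15), (25,G4,16), (26,G2,17)
Step 2: Sum ranks within each group.
R_1 = 43 (n_1 = 5)
R_2 = 45.5 (n_2 = 4)
R_3 = 28.5 (n_3 = 4)
R_4 = 36 (n_4 = 4)
Step 3: H = 12/(N(N+1)) * sum(R_i^2/n_i) - 3(N+1)
     = 12/(17*18) * (43^2/5 + 45.5^2/4 + 28.5^2/4 + 36^2/4) - 3*18
     = 0.039216 * 1414.42 - 54
     = 1.467647.
Step 4: Ties present; correction factor C = 1 - 18/(17^3 - 17) = 0.996324. Corrected H = 1.467647 / 0.996324 = 1.473063.
Step 5: Under H0, H ~ chi^2(3); p-value = 0.688501.
Step 6: alpha = 0.05. fail to reject H0.

H = 1.4731, df = 3, p = 0.688501, fail to reject H0.


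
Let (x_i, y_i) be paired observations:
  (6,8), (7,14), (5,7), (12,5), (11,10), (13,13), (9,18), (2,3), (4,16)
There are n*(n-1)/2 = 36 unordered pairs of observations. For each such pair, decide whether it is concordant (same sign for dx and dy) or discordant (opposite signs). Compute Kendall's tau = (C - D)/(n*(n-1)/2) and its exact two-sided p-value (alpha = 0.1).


Step 1: Enumerate the 36 unordered pairs (i,j) with i<j and classify each by sign(x_j-x_i) * sign(y_j-y_i).
  (1,2):dx=+1,dy=+6->C; (1,3):dx=-1,dy=-1->C; (1,4):dx=+6,dy=-3->D; (1,5):dx=+5,dy=+2->C
  (1,6):dx=+7,dy=+5->C; (1,7):dx=+3,dy=+10->C; (1,8):dx=-4,dy=-5->C; (1,9):dx=-2,dy=+8->D
  (2,3):dx=-2,dy=-7->C; (2,4):dx=+5,dy=-9->D; (2,5):dx=+4,dy=-4->D; (2,6):dx=+6,dy=-1->D
  (2,7):dx=+2,dy=+4->C; (2,8):dx=-5,dy=-11->C; (2,9):dx=-3,dy=+2->D; (3,4):dx=+7,dy=-2->D
  (3,5):dx=+6,dy=+3->C; (3,6):dx=+8,dy=+6->C; (3,7):dx=+4,dy=+11->C; (3,8):dx=-3,dy=-4->C
  (3,9):dx=-1,dy=+9->D; (4,5):dx=-1,dy=+5->D; (4,6):dx=+1,dy=+8->C; (4,7):dx=-3,dy=+13->D
  (4,8):dx=-10,dy=-2->C; (4,9):dx=-8,dy=+11->D; (5,6):dx=+2,dy=+3->C; (5,7):dx=-2,dy=+8->D
  (5,8):dx=-9,dy=-7->C; (5,9):dx=-7,dy=+6->D; (6,7):dx=-4,dy=+5->D; (6,8):dx=-11,dy=-10->C
  (6,9):dx=-9,dy=+3->D; (7,8):dx=-7,dy=-15->C; (7,9):dx=-5,dy=-2->C; (8,9):dx=+2,dy=+13->C
Step 2: C = 21, D = 15, total pairs = 36.
Step 3: tau = (C - D)/(n(n-1)/2) = (21 - 15)/36 = 0.166667.
Step 4: Exact two-sided p-value (enumerate n! = 362880 permutations of y under H0): p = 0.612202.
Step 5: alpha = 0.1. fail to reject H0.

tau_b = 0.1667 (C=21, D=15), p = 0.612202, fail to reject H0.


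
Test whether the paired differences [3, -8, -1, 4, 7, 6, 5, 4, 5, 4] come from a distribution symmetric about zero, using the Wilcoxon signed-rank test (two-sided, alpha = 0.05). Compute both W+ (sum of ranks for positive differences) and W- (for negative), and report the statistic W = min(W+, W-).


Step 1: Drop any zero differences (none here) and take |d_i|.
|d| = [3, 8, 1, 4, 7, 6, 5, 4, 5, 4]
Step 2: Midrank |d_i| (ties get averaged ranks).
ranks: |3|->2, |8|->10, |1|->1, |4|->4, |7|->9, |6|->8, |5|->6.5, |4|->4, |5|->6.5, |4|->4
Step 3: Attach original signs; sum ranks with positive sign and with negative sign.
W+ = 2 + 4 + 9 + 8 + 6.5 + 4 + 6.5 + 4 = 44
W- = 10 + 1 = 11
(Check: W+ + W- = 55 should equal n(n+1)/2 = 55.)
Step 4: Test statistic W = min(W+, W-) = 11.
Step 5: Ties in |d|, so use the tie-corrected normal approximation.
        E[W] = n(n+1)/4 = 10*11/4 = 27.5.
        Tie groups: |d|=4 (t=3), |d|=5 (t=2); sum(t^3 - t) = 30.
        Var[W] = n(n+1)(2n+1)/24 - sum(t^3-t)/48 = 2310/24 - 30/48 = 95.625.
        z = (W - E[W]) / sqrt(Var[W]) = (11 - 27.5) / 9.7788 = -1.6873.
        Two-sided p = 2*Phi(z) = 0.091541.
Step 6: alpha = 0.05. fail to reject H0.

W+ = 44, W- = 11, W = min = 11, p = 0.091541, fail to reject H0.


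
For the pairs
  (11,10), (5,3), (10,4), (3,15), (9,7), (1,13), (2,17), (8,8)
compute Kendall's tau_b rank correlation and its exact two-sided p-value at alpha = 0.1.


Step 1: Enumerate the 28 unordered pairs (i,j) with i<j and classify each by sign(x_j-x_i) * sign(y_j-y_i).
  (1,2):dx=-6,dy=-7->C; (1,3):dx=-1,dy=-6->C; (1,4):dx=-8,dy=+5->D; (1,5):dx=-2,dy=-3->C
  (1,6):dx=-10,dy=+3->D; (1,7):dx=-9,dy=+7->D; (1,8):dx=-3,dy=-2->C; (2,3):dx=+5,dy=+1->C
  (2,4):dx=-2,dy=+12->D; (2,5):dx=+4,dy=+4->C; (2,6):dx=-4,dy=+10->D; (2,7):dx=-3,dy=+14->D
  (2,8):dx=+3,dy=+5->C; (3,4):dx=-7,dy=+11->D; (3,5):dx=-1,dy=+3->D; (3,6):dx=-9,dy=+9->D
  (3,7):dx=-8,dy=+13->D; (3,8):dx=-2,dy=+4->D; (4,5):dx=+6,dy=-8->D; (4,6):dx=-2,dy=-2->C
  (4,7):dx=-1,dy=+2->D; (4,8):dx=+5,dy=-7->D; (5,6):dx=-8,dy=+6->D; (5,7):dx=-7,dy=+10->D
  (5,8):dx=-1,dy=+1->D; (6,7):dx=+1,dy=+4->C; (6,8):dx=+7,dy=-5->D; (7,8):dx=+6,dy=-9->D
Step 2: C = 9, D = 19, total pairs = 28.
Step 3: tau = (C - D)/(n(n-1)/2) = (9 - 19)/28 = -0.357143.
Step 4: Exact two-sided p-value (enumerate n! = 40320 permutations of y under H0): p = 0.275099.
Step 5: alpha = 0.1. fail to reject H0.

tau_b = -0.3571 (C=9, D=19), p = 0.275099, fail to reject H0.


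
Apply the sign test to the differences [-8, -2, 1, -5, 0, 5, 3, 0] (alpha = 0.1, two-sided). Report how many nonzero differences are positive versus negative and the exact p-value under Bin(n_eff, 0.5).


Step 1: Discard zero differences. Original n = 8; n_eff = number of nonzero differences = 6.
Nonzero differences (with sign): -8, -2, +1, -5, +5, +3
Step 2: Count signs: positive = 3, negative = 3.
Step 3: Under H0: P(positive) = 0.5, so the number of positives S ~ Bin(6, 0.5).
Step 4: Two-sided exact p-value = sum of Bin(6,0.5) probabilities at or below the observed probability = 1.000000.
Step 5: alpha = 0.1. fail to reject H0.

n_eff = 6, pos = 3, neg = 3, p = 1.000000, fail to reject H0.


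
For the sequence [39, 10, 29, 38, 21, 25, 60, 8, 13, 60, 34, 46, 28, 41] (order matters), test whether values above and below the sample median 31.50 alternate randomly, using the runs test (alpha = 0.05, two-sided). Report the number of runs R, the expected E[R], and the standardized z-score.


Step 1: Compute median = 31.50; label A = above, B = below.
Labels in order: ABBABBABBAAABA  (n_A = 7, n_B = 7)
Step 2: Count runs R = 9.
Step 3: Under H0 (random ordering), E[R] = 2*n_A*n_B/(n_A+n_B) + 1 = 2*7*7/14 + 1 = 8.0000.
        Var[R] = 2*n_A*n_B*(2*n_A*n_B - n_A - n_B) / ((n_A+n_B)^2 * (n_A+n_B-1)) = 8232/2548 = 3.2308.
        SD[R] = 1.7974.
Step 4: Continuity-corrected z = (R - 0.5 - E[R]) / SD[R] = (9 - 0.5 - 8.0000) / 1.7974 = 0.2782.
Step 5: Two-sided p-value via normal approximation = 2*(1 - Phi(|z|)) = 0.780879.
Step 6: alpha = 0.05. fail to reject H0.

R = 9, z = 0.2782, p = 0.780879, fail to reject H0.


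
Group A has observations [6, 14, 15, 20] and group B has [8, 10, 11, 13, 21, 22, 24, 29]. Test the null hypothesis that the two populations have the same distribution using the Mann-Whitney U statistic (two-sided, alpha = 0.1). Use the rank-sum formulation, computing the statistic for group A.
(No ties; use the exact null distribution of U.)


Step 1: Combine and sort all 12 observations; assign midranks.
sorted (value, group): (6,X), (8,Y), (10,Y), (11,Y), (13,Y), (14,X), (15,X), (20,X), (21,Y), (22,Y), (24,Y), (29,Y)
ranks: 6->1, 8->2, 10->3, 11->4, 13->5, 14->6, 15->7, 20->8, 21->9, 22->10, 24->11, 29->12
Step 2: Rank sum for X: R1 = 1 + 6 + 7 + 8 = 22.
Step 3: U_X = R1 - n1(n1+1)/2 = 22 - 4*5/2 = 22 - 10 = 12.
       U_Y = n1*n2 - U_X = 32 - 12 = 20.
Step 4: No ties, so the exact null distribution of U (based on enumerating the C(12,4) = 495 equally likely rank assignments) gives the two-sided p-value.
Step 5: p-value = 0.569697; compare to alpha = 0.1. fail to reject H0.

U_X = 12, p = 0.569697, fail to reject H0 at alpha = 0.1.


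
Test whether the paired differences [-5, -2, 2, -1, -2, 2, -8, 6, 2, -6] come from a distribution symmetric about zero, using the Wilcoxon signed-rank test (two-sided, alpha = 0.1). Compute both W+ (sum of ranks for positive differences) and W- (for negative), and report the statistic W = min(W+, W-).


Step 1: Drop any zero differences (none here) and take |d_i|.
|d| = [5, 2, 2, 1, 2, 2, 8, 6, 2, 6]
Step 2: Midrank |d_i| (ties get averaged ranks).
ranks: |5|->7, |2|->4, |2|->4, |1|->1, |2|->4, |2|->4, |8|->10, |6|->8.5, |2|->4, |6|->8.5
Step 3: Attach original signs; sum ranks with positive sign and with negative sign.
W+ = 4 + 4 + 8.5 + 4 = 20.5
W- = 7 + 4 + 1 + 4 + 10 + 8.5 = 34.5
(Check: W+ + W- = 55 should equal n(n+1)/2 = 55.)
Step 4: Test statistic W = min(W+, W-) = 20.5.
Step 5: Ties in |d|, so use the tie-corrected normal approximation.
        E[W] = n(n+1)/4 = 10*11/4 = 27.5.
        Tie groups: |d|=2 (t=5), |d|=6 (t=2); sum(t^3 - t) = 126.
        Var[W] = n(n+1)(2n+1)/24 - sum(t^3-t)/48 = 2310/24 - 126/48 = 93.625.
        z = (W - E[W]) / sqrt(Var[W]) = (20.5 - 27.5) / 9.6760 = -0.7234.
        Two-sided p = 2*Phi(z) = 0.469410.
Step 6: alpha = 0.1. fail to reject H0.

W+ = 20.5, W- = 34.5, W = min = 20.5, p = 0.469410, fail to reject H0.


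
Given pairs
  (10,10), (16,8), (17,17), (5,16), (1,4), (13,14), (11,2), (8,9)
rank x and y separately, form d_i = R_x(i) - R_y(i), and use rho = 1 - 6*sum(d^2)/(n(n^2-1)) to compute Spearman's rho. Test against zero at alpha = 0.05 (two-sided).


Step 1: Rank x and y separately (midranks; no ties here).
rank(x): 10->4, 16->7, 17->8, 5->2, 1->1, 13->6, 11->5, 8->3
rank(y): 10->5, 8->3, 17->8, 16->7, 4->2, 14->6, 2->1, 9->4
Step 2: d_i = R_x(i) - R_y(i); compute d_i^2.
  (4-5)^2=1, (7-3)^2=16, (8-8)^2=0, (2-7)^2=25, (1-2)^2=1, (6-6)^2=0, (5-1)^2=16, (3-4)^2=1
sum(d^2) = 60.
Step 3: rho = 1 - 6*60 / (8*(8^2 - 1)) = 1 - 360/504 = 0.285714.
Step 4: Under H0, t = rho * sqrt((n-2)/(1-rho^2)) = 0.7303 ~ t(6).
Step 5: Two-sided p-value from the t-distribution with 6 df = 0.492726.
Step 6: alpha = 0.05. fail to reject H0.

rho = 0.2857, p = 0.492726, fail to reject H0 at alpha = 0.05.


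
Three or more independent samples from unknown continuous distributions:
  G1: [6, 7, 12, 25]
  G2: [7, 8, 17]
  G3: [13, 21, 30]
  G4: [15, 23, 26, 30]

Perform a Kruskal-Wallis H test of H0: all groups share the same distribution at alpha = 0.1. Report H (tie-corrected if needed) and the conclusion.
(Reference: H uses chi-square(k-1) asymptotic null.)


Step 1: Combine all N = 14 observations and assign midranks.
sorted (value, group, rank): (6,G1,1), (7,G1,2.5), (7,G2,2.5), (8,G2,4), (12,G1,5), (13,G3,6), (15,G4,7), (17,G2,8), (21,G3,9), (23,G4,10), (25,G1,11), (26,G4,12), (30,G3,13.5), (30,G4,13.5)
Step 2: Sum ranks within each group.
R_1 = 19.5 (n_1 = 4)
R_2 = 14.5 (n_2 = 3)
R_3 = 28.5 (n_3 = 3)
R_4 = 42.5 (n_4 = 4)
Step 3: H = 12/(N(N+1)) * sum(R_i^2/n_i) - 3(N+1)
     = 12/(14*15) * (19.5^2/4 + 14.5^2/3 + 28.5^2/3 + 42.5^2/4) - 3*15
     = 0.057143 * 887.458 - 45
     = 5.711905.
Step 4: Ties present; correction factor C = 1 - 12/(14^3 - 14) = 0.995604. Corrected H = 5.711905 / 0.995604 = 5.737123.
Step 5: Under H0, H ~ chi^2(3); p-value = 0.125124.
Step 6: alpha = 0.1. fail to reject H0.

H = 5.7371, df = 3, p = 0.125124, fail to reject H0.


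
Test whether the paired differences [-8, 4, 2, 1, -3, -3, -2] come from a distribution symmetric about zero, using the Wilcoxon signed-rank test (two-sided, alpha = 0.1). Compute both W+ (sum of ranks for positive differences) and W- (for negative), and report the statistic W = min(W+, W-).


Step 1: Drop any zero differences (none here) and take |d_i|.
|d| = [8, 4, 2, 1, 3, 3, 2]
Step 2: Midrank |d_i| (ties get averaged ranks).
ranks: |8|->7, |4|->6, |2|->2.5, |1|->1, |3|->4.5, |3|->4.5, |2|->2.5
Step 3: Attach original signs; sum ranks with positive sign and with negative sign.
W+ = 6 + 2.5 + 1 = 9.5
W- = 7 + 4.5 + 4.5 + 2.5 = 18.5
(Check: W+ + W- = 28 should equal n(n+1)/2 = 28.)
Step 4: Test statistic W = min(W+, W-) = 9.5.
Step 5: Ties in |d|, so use the tie-corrected normal approximation.
        E[W] = n(n+1)/4 = 7*8/4 = 14.
        Tie groups: |d|=2 (t=2), |d|=3 (t=2); sum(t^3 - t) = 12.
        Var[W] = n(n+1)(2n+1)/24 - sum(t^3-t)/48 = 840/24 - 12/48 = 34.75.
        z = (W - E[W]) / sqrt(Var[W]) = (9.5 - 14) / 5.8949 = -0.7634.
        Two-sided p = 2*Phi(z) = 0.445243.
Step 6: alpha = 0.1. fail to reject H0.

W+ = 9.5, W- = 18.5, W = min = 9.5, p = 0.445243, fail to reject H0.


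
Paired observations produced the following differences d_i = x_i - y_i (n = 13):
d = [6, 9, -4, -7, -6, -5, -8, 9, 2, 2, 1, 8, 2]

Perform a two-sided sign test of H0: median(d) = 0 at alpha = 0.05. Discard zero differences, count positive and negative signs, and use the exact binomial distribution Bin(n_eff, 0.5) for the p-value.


Step 1: Discard zero differences. Original n = 13; n_eff = number of nonzero differences = 13.
Nonzero differences (with sign): +6, +9, -4, -7, -6, -5, -8, +9, +2, +2, +1, +8, +2
Step 2: Count signs: positive = 8, negative = 5.
Step 3: Under H0: P(positive) = 0.5, so the number of positives S ~ Bin(13, 0.5).
Step 4: Two-sided exact p-value = sum of Bin(13,0.5) probabilities at or below the observed probability = 0.581055.
Step 5: alpha = 0.05. fail to reject H0.

n_eff = 13, pos = 8, neg = 5, p = 0.581055, fail to reject H0.


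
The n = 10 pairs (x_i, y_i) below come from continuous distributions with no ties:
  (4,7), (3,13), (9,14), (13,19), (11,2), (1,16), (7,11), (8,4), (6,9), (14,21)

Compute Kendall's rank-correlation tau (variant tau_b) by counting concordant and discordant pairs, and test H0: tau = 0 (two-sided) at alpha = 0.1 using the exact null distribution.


Step 1: Enumerate the 45 unordered pairs (i,j) with i<j and classify each by sign(x_j-x_i) * sign(y_j-y_i).
  (1,2):dx=-1,dy=+6->D; (1,3):dx=+5,dy=+7->C; (1,4):dx=+9,dy=+12->C; (1,5):dx=+7,dy=-5->D
  (1,6):dx=-3,dy=+9->D; (1,7):dx=+3,dy=+4->C; (1,8):dx=+4,dy=-3->D; (1,9):dx=+2,dy=+2->C
  (1,10):dx=+10,dy=+14->C; (2,3):dx=+6,dy=+1->C; (2,4):dx=+10,dy=+6->C; (2,5):dx=+8,dy=-11->D
  (2,6):dx=-2,dy=+3->D; (2,7):dx=+4,dy=-2->D; (2,8):dx=+5,dy=-9->D; (2,9):dx=+3,dy=-4->D
  (2,10):dx=+11,dy=+8->C; (3,4):dx=+4,dy=+5->C; (3,5):dx=+2,dy=-12->D; (3,6):dx=-8,dy=+2->D
  (3,7):dx=-2,dy=-3->C; (3,8):dx=-1,dy=-10->C; (3,9):dx=-3,dy=-5->C; (3,10):dx=+5,dy=+7->C
  (4,5):dx=-2,dy=-17->C; (4,6):dx=-12,dy=-3->C; (4,7):dx=-6,dy=-8->C; (4,8):dx=-5,dy=-15->C
  (4,9):dx=-7,dy=-10->C; (4,10):dx=+1,dy=+2->C; (5,6):dx=-10,dy=+14->D; (5,7):dx=-4,dy=+9->D
  (5,8):dx=-3,dy=+2->D; (5,9):dx=-5,dy=+7->D; (5,10):dx=+3,dy=+19->C; (6,7):dx=+6,dy=-5->D
  (6,8):dx=+7,dy=-12->D; (6,9):dx=+5,dy=-7->D; (6,10):dx=+13,dy=+5->C; (7,8):dx=+1,dy=-7->D
  (7,9):dx=-1,dy=-2->C; (7,10):dx=+7,dy=+10->C; (8,9):dx=-2,dy=+5->D; (8,10):dx=+6,dy=+17->C
  (9,10):dx=+8,dy=+12->C
Step 2: C = 25, D = 20, total pairs = 45.
Step 3: tau = (C - D)/(n(n-1)/2) = (25 - 20)/45 = 0.111111.
Step 4: Exact two-sided p-value (enumerate n! = 3628800 permutations of y under H0): p = 0.727490.
Step 5: alpha = 0.1. fail to reject H0.

tau_b = 0.1111 (C=25, D=20), p = 0.727490, fail to reject H0.


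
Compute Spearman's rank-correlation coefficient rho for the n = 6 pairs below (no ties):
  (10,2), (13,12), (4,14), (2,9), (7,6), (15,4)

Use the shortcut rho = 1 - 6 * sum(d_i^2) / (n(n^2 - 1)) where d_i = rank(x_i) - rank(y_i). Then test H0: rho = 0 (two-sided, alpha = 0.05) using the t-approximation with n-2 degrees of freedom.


Step 1: Rank x and y separately (midranks; no ties here).
rank(x): 10->4, 13->5, 4->2, 2->1, 7->3, 15->6
rank(y): 2->1, 12->5, 14->6, 9->4, 6->3, 4->2
Step 2: d_i = R_x(i) - R_y(i); compute d_i^2.
  (4-1)^2=9, (5-5)^2=0, (2-6)^2=16, (1-4)^2=9, (3-3)^2=0, (6-2)^2=16
sum(d^2) = 50.
Step 3: rho = 1 - 6*50 / (6*(6^2 - 1)) = 1 - 300/210 = -0.428571.
Step 4: Under H0, t = rho * sqrt((n-2)/(1-rho^2)) = -0.9487 ~ t(4).
Step 5: Two-sided p-value from the t-distribution with 4 df = 0.396501.
Step 6: alpha = 0.05. fail to reject H0.

rho = -0.4286, p = 0.396501, fail to reject H0 at alpha = 0.05.


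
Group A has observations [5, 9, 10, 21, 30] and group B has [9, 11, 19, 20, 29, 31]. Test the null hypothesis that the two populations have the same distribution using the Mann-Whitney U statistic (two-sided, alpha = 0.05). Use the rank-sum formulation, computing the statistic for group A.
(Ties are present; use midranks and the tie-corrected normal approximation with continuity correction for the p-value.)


Step 1: Combine and sort all 11 observations; assign midranks.
sorted (value, group): (5,X), (9,X), (9,Y), (10,X), (11,Y), (19,Y), (20,Y), (21,X), (29,Y), (30,X), (31,Y)
ranks: 5->1, 9->2.5, 9->2.5, 10->4, 11->5, 19->6, 20->7, 21->8, 29->9, 30->10, 31->11
Step 2: Rank sum for X: R1 = 1 + 2.5 + 4 + 8 + 10 = 25.5.
Step 3: U_X = R1 - n1(n1+1)/2 = 25.5 - 5*6/2 = 25.5 - 15 = 10.5.
       U_Y = n1*n2 - U_X = 30 - 10.5 = 19.5.
Step 4: Ties are present, so use the tie-corrected normal approximation (with continuity correction) for the p-value.
Step 5: p-value = 0.464192; compare to alpha = 0.05. fail to reject H0.

U_X = 10.5, p = 0.464192, fail to reject H0 at alpha = 0.05.


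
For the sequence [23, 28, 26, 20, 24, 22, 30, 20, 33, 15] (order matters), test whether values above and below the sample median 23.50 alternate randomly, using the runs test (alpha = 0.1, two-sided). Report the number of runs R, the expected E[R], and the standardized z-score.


Step 1: Compute median = 23.50; label A = above, B = below.
Labels in order: BAABABABAB  (n_A = 5, n_B = 5)
Step 2: Count runs R = 9.
Step 3: Under H0 (random ordering), E[R] = 2*n_A*n_B/(n_A+n_B) + 1 = 2*5*5/10 + 1 = 6.0000.
        Var[R] = 2*n_A*n_B*(2*n_A*n_B - n_A - n_B) / ((n_A+n_B)^2 * (n_A+n_B-1)) = 2000/900 = 2.2222.
        SD[R] = 1.4907.
Step 4: Continuity-corrected z = (R - 0.5 - E[R]) / SD[R] = (9 - 0.5 - 6.0000) / 1.4907 = 1.6771.
Step 5: Two-sided p-value via normal approximation = 2*(1 - Phi(|z|)) = 0.093533.
Step 6: alpha = 0.1. reject H0.

R = 9, z = 1.6771, p = 0.093533, reject H0.


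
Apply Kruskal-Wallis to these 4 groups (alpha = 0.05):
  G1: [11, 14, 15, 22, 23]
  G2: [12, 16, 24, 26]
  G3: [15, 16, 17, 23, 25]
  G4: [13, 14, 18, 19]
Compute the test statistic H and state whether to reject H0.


Step 1: Combine all N = 18 observations and assign midranks.
sorted (value, group, rank): (11,G1,1), (12,G2,2), (13,G4,3), (14,G1,4.5), (14,G4,4.5), (15,G1,6.5), (15,G3,6.5), (16,G2,8.5), (16,G3,8.5), (17,G3,10), (18,G4,11), (19,G4,12), (22,G1,13), (23,G1,14.5), (23,G3,14.5), (24,G2,16), (25,G3,17), (26,G2,18)
Step 2: Sum ranks within each group.
R_1 = 39.5 (n_1 = 5)
R_2 = 44.5 (n_2 = 4)
R_3 = 56.5 (n_3 = 5)
R_4 = 30.5 (n_4 = 4)
Step 3: H = 12/(N(N+1)) * sum(R_i^2/n_i) - 3(N+1)
     = 12/(18*19) * (39.5^2/5 + 44.5^2/4 + 56.5^2/5 + 30.5^2/4) - 3*19
     = 0.035088 * 1678.12 - 57
     = 1.881579.
Step 4: Ties present; correction factor C = 1 - 24/(18^3 - 18) = 0.995872. Corrected H = 1.881579 / 0.995872 = 1.889378.
Step 5: Under H0, H ~ chi^2(3); p-value = 0.595681.
Step 6: alpha = 0.05. fail to reject H0.

H = 1.8894, df = 3, p = 0.595681, fail to reject H0.


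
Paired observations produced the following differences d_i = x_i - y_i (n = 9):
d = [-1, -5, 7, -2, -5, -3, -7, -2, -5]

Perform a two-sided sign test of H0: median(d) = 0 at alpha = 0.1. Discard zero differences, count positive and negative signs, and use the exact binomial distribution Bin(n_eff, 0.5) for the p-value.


Step 1: Discard zero differences. Original n = 9; n_eff = number of nonzero differences = 9.
Nonzero differences (with sign): -1, -5, +7, -2, -5, -3, -7, -2, -5
Step 2: Count signs: positive = 1, negative = 8.
Step 3: Under H0: P(positive) = 0.5, so the number of positives S ~ Bin(9, 0.5).
Step 4: Two-sided exact p-value = sum of Bin(9,0.5) probabilities at or below the observed probability = 0.039062.
Step 5: alpha = 0.1. reject H0.

n_eff = 9, pos = 1, neg = 8, p = 0.039062, reject H0.


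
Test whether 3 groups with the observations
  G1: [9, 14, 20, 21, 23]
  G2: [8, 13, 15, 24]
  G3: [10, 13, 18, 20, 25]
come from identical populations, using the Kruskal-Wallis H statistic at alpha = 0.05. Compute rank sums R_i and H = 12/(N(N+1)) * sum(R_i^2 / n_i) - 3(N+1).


Step 1: Combine all N = 14 observations and assign midranks.
sorted (value, group, rank): (8,G2,1), (9,G1,2), (10,G3,3), (13,G2,4.5), (13,G3,4.5), (14,G1,6), (15,G2,7), (18,G3,8), (20,G1,9.5), (20,G3,9.5), (21,G1,11), (23,G1,12), (24,G2,13), (25,G3,14)
Step 2: Sum ranks within each group.
R_1 = 40.5 (n_1 = 5)
R_2 = 25.5 (n_2 = 4)
R_3 = 39 (n_3 = 5)
Step 3: H = 12/(N(N+1)) * sum(R_i^2/n_i) - 3(N+1)
     = 12/(14*15) * (40.5^2/5 + 25.5^2/4 + 39^2/5) - 3*15
     = 0.057143 * 794.812 - 45
     = 0.417857.
Step 4: Ties present; correction factor C = 1 - 12/(14^3 - 14) = 0.995604. Corrected H = 0.417857 / 0.995604 = 0.419702.
Step 5: Under H0, H ~ chi^2(2); p-value = 0.810705.
Step 6: alpha = 0.05. fail to reject H0.

H = 0.4197, df = 2, p = 0.810705, fail to reject H0.


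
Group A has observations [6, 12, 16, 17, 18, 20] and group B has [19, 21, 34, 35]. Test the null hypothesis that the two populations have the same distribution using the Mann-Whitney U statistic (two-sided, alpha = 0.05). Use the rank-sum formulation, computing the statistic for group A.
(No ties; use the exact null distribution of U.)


Step 1: Combine and sort all 10 observations; assign midranks.
sorted (value, group): (6,X), (12,X), (16,X), (17,X), (18,X), (19,Y), (20,X), (21,Y), (34,Y), (35,Y)
ranks: 6->1, 12->2, 16->3, 17->4, 18->5, 19->6, 20->7, 21->8, 34->9, 35->10
Step 2: Rank sum for X: R1 = 1 + 2 + 3 + 4 + 5 + 7 = 22.
Step 3: U_X = R1 - n1(n1+1)/2 = 22 - 6*7/2 = 22 - 21 = 1.
       U_Y = n1*n2 - U_X = 24 - 1 = 23.
Step 4: No ties, so the exact null distribution of U (based on enumerating the C(10,6) = 210 equally likely rank assignments) gives the two-sided p-value.
Step 5: p-value = 0.019048; compare to alpha = 0.05. reject H0.

U_X = 1, p = 0.019048, reject H0 at alpha = 0.05.


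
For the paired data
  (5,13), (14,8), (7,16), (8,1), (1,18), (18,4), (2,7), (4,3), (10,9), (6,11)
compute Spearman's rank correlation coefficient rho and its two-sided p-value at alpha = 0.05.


Step 1: Rank x and y separately (midranks; no ties here).
rank(x): 5->4, 14->9, 7->6, 8->7, 1->1, 18->10, 2->2, 4->3, 10->8, 6->5
rank(y): 13->8, 8->5, 16->9, 1->1, 18->10, 4->3, 7->4, 3->2, 9->6, 11->7
Step 2: d_i = R_x(i) - R_y(i); compute d_i^2.
  (4-8)^2=16, (9-5)^2=16, (6-9)^2=9, (7-1)^2=36, (1-10)^2=81, (10-3)^2=49, (2-4)^2=4, (3-2)^2=1, (8-6)^2=4, (5-7)^2=4
sum(d^2) = 220.
Step 3: rho = 1 - 6*220 / (10*(10^2 - 1)) = 1 - 1320/990 = -0.333333.
Step 4: Under H0, t = rho * sqrt((n-2)/(1-rho^2)) = -1.0000 ~ t(8).
Step 5: Two-sided p-value from the t-distribution with 8 df = 0.346594.
Step 6: alpha = 0.05. fail to reject H0.

rho = -0.3333, p = 0.346594, fail to reject H0 at alpha = 0.05.


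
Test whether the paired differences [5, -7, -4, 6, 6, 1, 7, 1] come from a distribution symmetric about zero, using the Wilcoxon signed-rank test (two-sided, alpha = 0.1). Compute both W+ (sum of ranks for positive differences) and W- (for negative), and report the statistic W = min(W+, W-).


Step 1: Drop any zero differences (none here) and take |d_i|.
|d| = [5, 7, 4, 6, 6, 1, 7, 1]
Step 2: Midrank |d_i| (ties get averaged ranks).
ranks: |5|->4, |7|->7.5, |4|->3, |6|->5.5, |6|->5.5, |1|->1.5, |7|->7.5, |1|->1.5
Step 3: Attach original signs; sum ranks with positive sign and with negative sign.
W+ = 4 + 5.5 + 5.5 + 1.5 + 7.5 + 1.5 = 25.5
W- = 7.5 + 3 = 10.5
(Check: W+ + W- = 36 should equal n(n+1)/2 = 36.)
Step 4: Test statistic W = min(W+, W-) = 10.5.
Step 5: Ties in |d|, so use the tie-corrected normal approximation.
        E[W] = n(n+1)/4 = 8*9/4 = 18.
        Tie groups: |d|=1 (t=2), |d|=6 (t=2), |d|=7 (t=2); sum(t^3 - t) = 18.
        Var[W] = n(n+1)(2n+1)/24 - sum(t^3-t)/48 = 1224/24 - 18/48 = 50.625.
        z = (W - E[W]) / sqrt(Var[W]) = (10.5 - 18) / 7.1151 = -1.0541.
        Two-sided p = 2*Phi(z) = 0.291841.
Step 6: alpha = 0.1. fail to reject H0.

W+ = 25.5, W- = 10.5, W = min = 10.5, p = 0.291841, fail to reject H0.


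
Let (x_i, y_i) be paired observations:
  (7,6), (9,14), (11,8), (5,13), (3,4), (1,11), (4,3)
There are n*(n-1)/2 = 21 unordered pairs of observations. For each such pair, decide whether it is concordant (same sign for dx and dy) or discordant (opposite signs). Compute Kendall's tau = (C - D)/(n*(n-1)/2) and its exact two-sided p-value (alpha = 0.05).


Step 1: Enumerate the 21 unordered pairs (i,j) with i<j and classify each by sign(x_j-x_i) * sign(y_j-y_i).
  (1,2):dx=+2,dy=+8->C; (1,3):dx=+4,dy=+2->C; (1,4):dx=-2,dy=+7->D; (1,5):dx=-4,dy=-2->C
  (1,6):dx=-6,dy=+5->D; (1,7):dx=-3,dy=-3->C; (2,3):dx=+2,dy=-6->D; (2,4):dx=-4,dy=-1->C
  (2,5):dx=-6,dy=-10->C; (2,6):dx=-8,dy=-3->C; (2,7):dx=-5,dy=-11->C; (3,4):dx=-6,dy=+5->D
  (3,5):dx=-8,dy=-4->C; (3,6):dx=-10,dy=+3->D; (3,7):dx=-7,dy=-5->C; (4,5):dx=-2,dy=-9->C
  (4,6):dx=-4,dy=-2->C; (4,7):dx=-1,dy=-10->C; (5,6):dx=-2,dy=+7->D; (5,7):dx=+1,dy=-1->D
  (6,7):dx=+3,dy=-8->D
Step 2: C = 13, D = 8, total pairs = 21.
Step 3: tau = (C - D)/(n(n-1)/2) = (13 - 8)/21 = 0.238095.
Step 4: Exact two-sided p-value (enumerate n! = 5040 permutations of y under H0): p = 0.561905.
Step 5: alpha = 0.05. fail to reject H0.

tau_b = 0.2381 (C=13, D=8), p = 0.561905, fail to reject H0.


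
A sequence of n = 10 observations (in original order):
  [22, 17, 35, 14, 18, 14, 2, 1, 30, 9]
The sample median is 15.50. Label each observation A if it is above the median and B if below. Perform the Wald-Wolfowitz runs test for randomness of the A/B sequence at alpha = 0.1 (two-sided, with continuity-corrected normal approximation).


Step 1: Compute median = 15.50; label A = above, B = below.
Labels in order: AAABABBBAB  (n_A = 5, n_B = 5)
Step 2: Count runs R = 6.
Step 3: Under H0 (random ordering), E[R] = 2*n_A*n_B/(n_A+n_B) + 1 = 2*5*5/10 + 1 = 6.0000.
        Var[R] = 2*n_A*n_B*(2*n_A*n_B - n_A - n_B) / ((n_A+n_B)^2 * (n_A+n_B-1)) = 2000/900 = 2.2222.
        SD[R] = 1.4907.
Step 4: R = E[R], so z = 0 with no continuity correction.
Step 5: Two-sided p-value via normal approximation = 2*(1 - Phi(|z|)) = 1.000000.
Step 6: alpha = 0.1. fail to reject H0.

R = 6, z = 0.0000, p = 1.000000, fail to reject H0.


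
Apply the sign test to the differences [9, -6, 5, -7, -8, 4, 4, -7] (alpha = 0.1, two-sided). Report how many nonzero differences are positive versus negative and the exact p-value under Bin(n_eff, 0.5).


Step 1: Discard zero differences. Original n = 8; n_eff = number of nonzero differences = 8.
Nonzero differences (with sign): +9, -6, +5, -7, -8, +4, +4, -7
Step 2: Count signs: positive = 4, negative = 4.
Step 3: Under H0: P(positive) = 0.5, so the number of positives S ~ Bin(8, 0.5).
Step 4: Two-sided exact p-value = sum of Bin(8,0.5) probabilities at or below the observed probability = 1.000000.
Step 5: alpha = 0.1. fail to reject H0.

n_eff = 8, pos = 4, neg = 4, p = 1.000000, fail to reject H0.


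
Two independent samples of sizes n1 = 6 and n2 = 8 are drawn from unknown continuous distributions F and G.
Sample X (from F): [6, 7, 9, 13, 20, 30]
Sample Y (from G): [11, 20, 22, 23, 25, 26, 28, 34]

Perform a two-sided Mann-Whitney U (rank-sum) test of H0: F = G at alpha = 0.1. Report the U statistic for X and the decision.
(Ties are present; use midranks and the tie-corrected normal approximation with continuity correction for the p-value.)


Step 1: Combine and sort all 14 observations; assign midranks.
sorted (value, group): (6,X), (7,X), (9,X), (11,Y), (13,X), (20,X), (20,Y), (22,Y), (23,Y), (25,Y), (26,Y), (28,Y), (30,X), (34,Y)
ranks: 6->1, 7->2, 9->3, 11->4, 13->5, 20->6.5, 20->6.5, 22->8, 23->9, 25->10, 26->11, 28->12, 30->13, 34->14
Step 2: Rank sum for X: R1 = 1 + 2 + 3 + 5 + 6.5 + 13 = 30.5.
Step 3: U_X = R1 - n1(n1+1)/2 = 30.5 - 6*7/2 = 30.5 - 21 = 9.5.
       U_Y = n1*n2 - U_X = 48 - 9.5 = 38.5.
Step 4: Ties are present, so use the tie-corrected normal approximation (with continuity correction) for the p-value.
Step 5: p-value = 0.070392; compare to alpha = 0.1. reject H0.

U_X = 9.5, p = 0.070392, reject H0 at alpha = 0.1.


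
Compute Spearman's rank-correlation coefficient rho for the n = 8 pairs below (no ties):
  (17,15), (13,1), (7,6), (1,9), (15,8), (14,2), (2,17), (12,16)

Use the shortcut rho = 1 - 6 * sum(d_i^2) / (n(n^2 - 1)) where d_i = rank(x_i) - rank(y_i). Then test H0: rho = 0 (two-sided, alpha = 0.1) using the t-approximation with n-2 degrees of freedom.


Step 1: Rank x and y separately (midranks; no ties here).
rank(x): 17->8, 13->5, 7->3, 1->1, 15->7, 14->6, 2->2, 12->4
rank(y): 15->6, 1->1, 6->3, 9->5, 8->4, 2->2, 17->8, 16->7
Step 2: d_i = R_x(i) - R_y(i); compute d_i^2.
  (8-6)^2=4, (5-1)^2=16, (3-3)^2=0, (1-5)^2=16, (7-4)^2=9, (6-2)^2=16, (2-8)^2=36, (4-7)^2=9
sum(d^2) = 106.
Step 3: rho = 1 - 6*106 / (8*(8^2 - 1)) = 1 - 636/504 = -0.261905.
Step 4: Under H0, t = rho * sqrt((n-2)/(1-rho^2)) = -0.6647 ~ t(6).
Step 5: Two-sided p-value from the t-distribution with 6 df = 0.530923.
Step 6: alpha = 0.1. fail to reject H0.

rho = -0.2619, p = 0.530923, fail to reject H0 at alpha = 0.1.


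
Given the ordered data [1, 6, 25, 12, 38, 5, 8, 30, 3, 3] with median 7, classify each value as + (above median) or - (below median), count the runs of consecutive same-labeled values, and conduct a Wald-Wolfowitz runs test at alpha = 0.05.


Step 1: Compute median = 7; label A = above, B = below.
Labels in order: BBAAABAABB  (n_A = 5, n_B = 5)
Step 2: Count runs R = 5.
Step 3: Under H0 (random ordering), E[R] = 2*n_A*n_B/(n_A+n_B) + 1 = 2*5*5/10 + 1 = 6.0000.
        Var[R] = 2*n_A*n_B*(2*n_A*n_B - n_A - n_B) / ((n_A+n_B)^2 * (n_A+n_B-1)) = 2000/900 = 2.2222.
        SD[R] = 1.4907.
Step 4: Continuity-corrected z = (R + 0.5 - E[R]) / SD[R] = (5 + 0.5 - 6.0000) / 1.4907 = -0.3354.
Step 5: Two-sided p-value via normal approximation = 2*(1 - Phi(|z|)) = 0.737316.
Step 6: alpha = 0.05. fail to reject H0.

R = 5, z = -0.3354, p = 0.737316, fail to reject H0.


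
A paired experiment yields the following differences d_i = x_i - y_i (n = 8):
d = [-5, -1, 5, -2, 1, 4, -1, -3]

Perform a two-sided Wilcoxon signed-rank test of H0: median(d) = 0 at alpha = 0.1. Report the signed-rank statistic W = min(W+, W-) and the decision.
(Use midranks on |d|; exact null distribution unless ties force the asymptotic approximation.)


Step 1: Drop any zero differences (none here) and take |d_i|.
|d| = [5, 1, 5, 2, 1, 4, 1, 3]
Step 2: Midrank |d_i| (ties get averaged ranks).
ranks: |5|->7.5, |1|->2, |5|->7.5, |2|->4, |1|->2, |4|->6, |1|->2, |3|->5
Step 3: Attach original signs; sum ranks with positive sign and with negative sign.
W+ = 7.5 + 2 + 6 = 15.5
W- = 7.5 + 2 + 4 + 2 + 5 = 20.5
(Check: W+ + W- = 36 should equal n(n+1)/2 = 36.)
Step 4: Test statistic W = min(W+, W-) = 15.5.
Step 5: Ties in |d|, so use the tie-corrected normal approximation.
        E[W] = n(n+1)/4 = 8*9/4 = 18.
        Tie groups: |d|=1 (t=3), |d|=5 (t=2); sum(t^3 - t) = 30.
        Var[W] = n(n+1)(2n+1)/24 - sum(t^3-t)/48 = 1224/24 - 30/48 = 50.375.
        z = (W - E[W]) / sqrt(Var[W]) = (15.5 - 18) / 7.0975 = -0.3522.
        Two-sided p = 2*Phi(z) = 0.724662.
Step 6: alpha = 0.1. fail to reject H0.

W+ = 15.5, W- = 20.5, W = min = 15.5, p = 0.724662, fail to reject H0.


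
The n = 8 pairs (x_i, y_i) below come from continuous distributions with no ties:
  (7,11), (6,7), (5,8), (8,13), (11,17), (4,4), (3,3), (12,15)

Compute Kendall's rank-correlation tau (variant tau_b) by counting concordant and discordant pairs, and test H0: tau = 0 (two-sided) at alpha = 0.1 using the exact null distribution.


Step 1: Enumerate the 28 unordered pairs (i,j) with i<j and classify each by sign(x_j-x_i) * sign(y_j-y_i).
  (1,2):dx=-1,dy=-4->C; (1,3):dx=-2,dy=-3->C; (1,4):dx=+1,dy=+2->C; (1,5):dx=+4,dy=+6->C
  (1,6):dx=-3,dy=-7->C; (1,7):dx=-4,dy=-8->C; (1,8):dx=+5,dy=+4->C; (2,3):dx=-1,dy=+1->D
  (2,4):dx=+2,dy=+6->C; (2,5):dx=+5,dy=+10->C; (2,6):dx=-2,dy=-3->C; (2,7):dx=-3,dy=-4->C
  (2,8):dx=+6,dy=+8->C; (3,4):dx=+3,dy=+5->C; (3,5):dx=+6,dy=+9->C; (3,6):dx=-1,dy=-4->C
  (3,7):dx=-2,dy=-5->C; (3,8):dx=+7,dy=+7->C; (4,5):dx=+3,dy=+4->C; (4,6):dx=-4,dy=-9->C
  (4,7):dx=-5,dy=-10->C; (4,8):dx=+4,dy=+2->C; (5,6):dx=-7,dy=-13->C; (5,7):dx=-8,dy=-14->C
  (5,8):dx=+1,dy=-2->D; (6,7):dx=-1,dy=-1->C; (6,8):dx=+8,dy=+11->C; (7,8):dx=+9,dy=+12->C
Step 2: C = 26, D = 2, total pairs = 28.
Step 3: tau = (C - D)/(n(n-1)/2) = (26 - 2)/28 = 0.857143.
Step 4: Exact two-sided p-value (enumerate n! = 40320 permutations of y under H0): p = 0.001736.
Step 5: alpha = 0.1. reject H0.

tau_b = 0.8571 (C=26, D=2), p = 0.001736, reject H0.


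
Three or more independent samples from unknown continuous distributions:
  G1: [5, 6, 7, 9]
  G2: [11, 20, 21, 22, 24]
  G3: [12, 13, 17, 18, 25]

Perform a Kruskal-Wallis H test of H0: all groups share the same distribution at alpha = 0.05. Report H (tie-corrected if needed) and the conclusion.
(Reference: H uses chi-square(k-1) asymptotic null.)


Step 1: Combine all N = 14 observations and assign midranks.
sorted (value, group, rank): (5,G1,1), (6,G1,2), (7,G1,3), (9,G1,4), (11,G2,5), (12,G3,6), (13,G3,7), (17,G3,8), (18,G3,9), (20,G2,10), (21,G2,11), (22,G2,12), (24,G2,13), (25,G3,14)
Step 2: Sum ranks within each group.
R_1 = 10 (n_1 = 4)
R_2 = 51 (n_2 = 5)
R_3 = 44 (n_3 = 5)
Step 3: H = 12/(N(N+1)) * sum(R_i^2/n_i) - 3(N+1)
     = 12/(14*15) * (10^2/4 + 51^2/5 + 44^2/5) - 3*15
     = 0.057143 * 932.4 - 45
     = 8.280000.
Step 4: No ties, so H is used without correction.
Step 5: Under H0, H ~ chi^2(2); p-value = 0.015923.
Step 6: alpha = 0.05. reject H0.

H = 8.2800, df = 2, p = 0.015923, reject H0.


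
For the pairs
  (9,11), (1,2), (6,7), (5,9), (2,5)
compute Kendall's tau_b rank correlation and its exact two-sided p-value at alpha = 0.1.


Step 1: Enumerate the 10 unordered pairs (i,j) with i<j and classify each by sign(x_j-x_i) * sign(y_j-y_i).
  (1,2):dx=-8,dy=-9->C; (1,3):dx=-3,dy=-4->C; (1,4):dx=-4,dy=-2->C; (1,5):dx=-7,dy=-6->C
  (2,3):dx=+5,dy=+5->C; (2,4):dx=+4,dy=+7->C; (2,5):dx=+1,dy=+3->C; (3,4):dx=-1,dy=+2->D
  (3,5):dx=-4,dy=-2->C; (4,5):dx=-3,dy=-4->C
Step 2: C = 9, D = 1, total pairs = 10.
Step 3: tau = (C - D)/(n(n-1)/2) = (9 - 1)/10 = 0.800000.
Step 4: Exact two-sided p-value (enumerate n! = 120 permutations of y under H0): p = 0.083333.
Step 5: alpha = 0.1. reject H0.

tau_b = 0.8000 (C=9, D=1), p = 0.083333, reject H0.


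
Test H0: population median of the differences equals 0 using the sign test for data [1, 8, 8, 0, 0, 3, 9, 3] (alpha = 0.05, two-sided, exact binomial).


Step 1: Discard zero differences. Original n = 8; n_eff = number of nonzero differences = 6.
Nonzero differences (with sign): +1, +8, +8, +3, +9, +3
Step 2: Count signs: positive = 6, negative = 0.
Step 3: Under H0: P(positive) = 0.5, so the number of positives S ~ Bin(6, 0.5).
Step 4: Two-sided exact p-value = sum of Bin(6,0.5) probabilities at or below the observed probability = 0.031250.
Step 5: alpha = 0.05. reject H0.

n_eff = 6, pos = 6, neg = 0, p = 0.031250, reject H0.


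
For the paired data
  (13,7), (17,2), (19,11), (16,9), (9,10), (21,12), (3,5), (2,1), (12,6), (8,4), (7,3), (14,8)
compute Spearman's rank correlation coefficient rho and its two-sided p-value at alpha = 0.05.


Step 1: Rank x and y separately (midranks; no ties here).
rank(x): 13->7, 17->10, 19->11, 16->9, 9->5, 21->12, 3->2, 2->1, 12->6, 8->4, 7->3, 14->8
rank(y): 7->7, 2->2, 11->11, 9->9, 10->10, 12->12, 5->5, 1->1, 6->6, 4->4, 3->3, 8->8
Step 2: d_i = R_x(i) - R_y(i); compute d_i^2.
  (7-7)^2=0, (10-2)^2=64, (11-11)^2=0, (9-9)^2=0, (5-10)^2=25, (12-12)^2=0, (2-5)^2=9, (1-1)^2=0, (6-6)^2=0, (4-4)^2=0, (3-3)^2=0, (8-8)^2=0
sum(d^2) = 98.
Step 3: rho = 1 - 6*98 / (12*(12^2 - 1)) = 1 - 588/1716 = 0.657343.
Step 4: Under H0, t = rho * sqrt((n-2)/(1-rho^2)) = 2.7584 ~ t(10).
Step 5: Two-sided p-value from the t-distribution with 10 df = 0.020185.
Step 6: alpha = 0.05. reject H0.

rho = 0.6573, p = 0.020185, reject H0 at alpha = 0.05.


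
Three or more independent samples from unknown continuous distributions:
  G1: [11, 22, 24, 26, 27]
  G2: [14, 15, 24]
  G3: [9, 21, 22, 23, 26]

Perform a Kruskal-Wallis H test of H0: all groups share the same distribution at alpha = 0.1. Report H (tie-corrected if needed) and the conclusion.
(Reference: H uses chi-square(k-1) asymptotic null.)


Step 1: Combine all N = 13 observations and assign midranks.
sorted (value, group, rank): (9,G3,1), (11,G1,2), (14,G2,3), (15,G2,4), (21,G3,5), (22,G1,6.5), (22,G3,6.5), (23,G3,8), (24,G1,9.5), (24,G2,9.5), (26,G1,11.5), (26,G3,11.5), (27,G1,13)
Step 2: Sum ranks within each group.
R_1 = 42.5 (n_1 = 5)
R_2 = 16.5 (n_2 = 3)
R_3 = 32 (n_3 = 5)
Step 3: H = 12/(N(N+1)) * sum(R_i^2/n_i) - 3(N+1)
     = 12/(13*14) * (42.5^2/5 + 16.5^2/3 + 32^2/5) - 3*14
     = 0.065934 * 656.8 - 42
     = 1.305495.
Step 4: Ties present; correction factor C = 1 - 18/(13^3 - 13) = 0.991758. Corrected H = 1.305495 / 0.991758 = 1.316343.
Step 5: Under H0, H ~ chi^2(2); p-value = 0.517797.
Step 6: alpha = 0.1. fail to reject H0.

H = 1.3163, df = 2, p = 0.517797, fail to reject H0.


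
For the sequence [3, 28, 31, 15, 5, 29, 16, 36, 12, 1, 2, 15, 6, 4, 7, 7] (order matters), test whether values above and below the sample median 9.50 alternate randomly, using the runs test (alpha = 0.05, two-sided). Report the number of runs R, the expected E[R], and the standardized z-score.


Step 1: Compute median = 9.50; label A = above, B = below.
Labels in order: BAAABAAAABBABBBB  (n_A = 8, n_B = 8)
Step 2: Count runs R = 7.
Step 3: Under H0 (random ordering), E[R] = 2*n_A*n_B/(n_A+n_B) + 1 = 2*8*8/16 + 1 = 9.0000.
        Var[R] = 2*n_A*n_B*(2*n_A*n_B - n_A - n_B) / ((n_A+n_B)^2 * (n_A+n_B-1)) = 14336/3840 = 3.7333.
        SD[R] = 1.9322.
Step 4: Continuity-corrected z = (R + 0.5 - E[R]) / SD[R] = (7 + 0.5 - 9.0000) / 1.9322 = -0.7763.
Step 5: Two-sided p-value via normal approximation = 2*(1 - Phi(|z|)) = 0.437558.
Step 6: alpha = 0.05. fail to reject H0.

R = 7, z = -0.7763, p = 0.437558, fail to reject H0.


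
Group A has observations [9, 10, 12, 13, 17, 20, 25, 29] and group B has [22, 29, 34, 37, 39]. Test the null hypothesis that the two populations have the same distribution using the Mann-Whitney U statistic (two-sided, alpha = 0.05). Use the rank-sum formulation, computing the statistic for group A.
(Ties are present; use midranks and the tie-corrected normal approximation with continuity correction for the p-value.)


Step 1: Combine and sort all 13 observations; assign midranks.
sorted (value, group): (9,X), (10,X), (12,X), (13,X), (17,X), (20,X), (22,Y), (25,X), (29,X), (29,Y), (34,Y), (37,Y), (39,Y)
ranks: 9->1, 10->2, 12->3, 13->4, 17->5, 20->6, 22->7, 25->8, 29->9.5, 29->9.5, 34->11, 37->12, 39->13
Step 2: Rank sum for X: R1 = 1 + 2 + 3 + 4 + 5 + 6 + 8 + 9.5 = 38.5.
Step 3: U_X = R1 - n1(n1+1)/2 = 38.5 - 8*9/2 = 38.5 - 36 = 2.5.
       U_Y = n1*n2 - U_X = 40 - 2.5 = 37.5.
Step 4: Ties are present, so use the tie-corrected normal approximation (with continuity correction) for the p-value.
Step 5: p-value = 0.012704; compare to alpha = 0.05. reject H0.

U_X = 2.5, p = 0.012704, reject H0 at alpha = 0.05.


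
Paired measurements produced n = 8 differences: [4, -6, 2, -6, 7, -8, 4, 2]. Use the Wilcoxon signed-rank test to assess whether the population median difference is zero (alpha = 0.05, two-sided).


Step 1: Drop any zero differences (none here) and take |d_i|.
|d| = [4, 6, 2, 6, 7, 8, 4, 2]
Step 2: Midrank |d_i| (ties get averaged ranks).
ranks: |4|->3.5, |6|->5.5, |2|->1.5, |6|->5.5, |7|->7, |8|->8, |4|->3.5, |2|->1.5
Step 3: Attach original signs; sum ranks with positive sign and with negative sign.
W+ = 3.5 + 1.5 + 7 + 3.5 + 1.5 = 17
W- = 5.5 + 5.5 + 8 = 19
(Check: W+ + W- = 36 should equal n(n+1)/2 = 36.)
Step 4: Test statistic W = min(W+, W-) = 17.
Step 5: Ties in |d|, so use the tie-corrected normal approximation.
        E[W] = n(n+1)/4 = 8*9/4 = 18.
        Tie groups: |d|=2 (t=2), |d|=4 (t=2), |d|=6 (t=2); sum(t^3 - t) = 18.
        Var[W] = n(n+1)(2n+1)/24 - sum(t^3-t)/48 = 1224/24 - 18/48 = 50.625.
        z = (W - E[W]) / sqrt(Var[W]) = (17 - 18) / 7.1151 = -0.1405.
        Two-sided p = 2*Phi(z) = 0.888229.
Step 6: alpha = 0.05. fail to reject H0.

W+ = 17, W- = 19, W = min = 17, p = 0.888229, fail to reject H0.


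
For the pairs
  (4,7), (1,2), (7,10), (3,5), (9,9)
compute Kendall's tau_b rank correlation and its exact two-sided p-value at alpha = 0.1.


Step 1: Enumerate the 10 unordered pairs (i,j) with i<j and classify each by sign(x_j-x_i) * sign(y_j-y_i).
  (1,2):dx=-3,dy=-5->C; (1,3):dx=+3,dy=+3->C; (1,4):dx=-1,dy=-2->C; (1,5):dx=+5,dy=+2->C
  (2,3):dx=+6,dy=+8->C; (2,4):dx=+2,dy=+3->C; (2,5):dx=+8,dy=+7->C; (3,4):dx=-4,dy=-5->C
  (3,5):dx=+2,dy=-1->D; (4,5):dx=+6,dy=+4->C
Step 2: C = 9, D = 1, total pairs = 10.
Step 3: tau = (C - D)/(n(n-1)/2) = (9 - 1)/10 = 0.800000.
Step 4: Exact two-sided p-value (enumerate n! = 120 permutations of y under H0): p = 0.083333.
Step 5: alpha = 0.1. reject H0.

tau_b = 0.8000 (C=9, D=1), p = 0.083333, reject H0.
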